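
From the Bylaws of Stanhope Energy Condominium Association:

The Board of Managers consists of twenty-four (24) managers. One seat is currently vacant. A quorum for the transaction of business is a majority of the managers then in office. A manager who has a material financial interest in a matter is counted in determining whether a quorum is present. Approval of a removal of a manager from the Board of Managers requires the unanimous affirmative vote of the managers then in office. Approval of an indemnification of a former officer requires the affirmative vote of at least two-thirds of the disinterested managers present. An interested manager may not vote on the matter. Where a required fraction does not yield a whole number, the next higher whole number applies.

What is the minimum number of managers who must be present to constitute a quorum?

12

A majority of 23 is 12.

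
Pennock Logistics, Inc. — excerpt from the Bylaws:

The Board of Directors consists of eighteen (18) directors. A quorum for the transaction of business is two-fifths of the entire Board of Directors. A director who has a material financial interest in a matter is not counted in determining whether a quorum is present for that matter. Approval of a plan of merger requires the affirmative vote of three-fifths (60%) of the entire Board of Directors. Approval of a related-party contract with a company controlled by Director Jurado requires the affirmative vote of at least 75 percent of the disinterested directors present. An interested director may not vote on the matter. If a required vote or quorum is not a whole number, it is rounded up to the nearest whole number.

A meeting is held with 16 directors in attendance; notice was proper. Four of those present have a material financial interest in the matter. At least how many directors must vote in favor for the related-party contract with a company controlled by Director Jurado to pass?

The related-party contract with a company controlled by Director Jurado requires three-fourths of the disinterested directors present (16 − 4 = 12).
3/4 of 12 = 9.

9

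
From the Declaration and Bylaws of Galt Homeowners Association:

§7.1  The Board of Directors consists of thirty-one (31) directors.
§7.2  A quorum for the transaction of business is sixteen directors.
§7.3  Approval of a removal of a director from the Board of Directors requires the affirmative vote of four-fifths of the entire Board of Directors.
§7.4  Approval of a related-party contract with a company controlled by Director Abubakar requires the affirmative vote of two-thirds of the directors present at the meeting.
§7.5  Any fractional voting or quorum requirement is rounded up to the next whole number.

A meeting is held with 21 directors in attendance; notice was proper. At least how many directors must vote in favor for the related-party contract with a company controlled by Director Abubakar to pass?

The related-party contract with a company controlled by Director Abubakar requires two-thirds of the directors present (21).
2/3 of 21 = 14.

14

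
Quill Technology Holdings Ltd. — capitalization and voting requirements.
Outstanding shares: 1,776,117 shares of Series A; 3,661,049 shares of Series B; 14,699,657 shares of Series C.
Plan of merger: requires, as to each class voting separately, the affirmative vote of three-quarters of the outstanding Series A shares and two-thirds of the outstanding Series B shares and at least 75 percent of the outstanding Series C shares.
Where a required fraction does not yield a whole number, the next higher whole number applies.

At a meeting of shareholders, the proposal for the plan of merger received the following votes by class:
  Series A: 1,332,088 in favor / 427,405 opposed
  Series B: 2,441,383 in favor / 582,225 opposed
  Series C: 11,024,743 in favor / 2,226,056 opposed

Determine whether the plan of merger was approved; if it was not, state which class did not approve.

Series A: 3/4 of 1776117 = 1332087.75, rounded up to 1332088; 1,332,088 required, 1,332,088 in favor — approved.
Series B: 2/3 of 3661049 = 2440699.33, rounded up to 2440700; 2,440,700 required, 2,441,383 in favor — approved.
Series C: 3/4 of 14699657 = 11024742.75, rounded up to 11024743; 11,024,743 required, 11,024,743 in favor — approved.

Approved — every class gave the required vote.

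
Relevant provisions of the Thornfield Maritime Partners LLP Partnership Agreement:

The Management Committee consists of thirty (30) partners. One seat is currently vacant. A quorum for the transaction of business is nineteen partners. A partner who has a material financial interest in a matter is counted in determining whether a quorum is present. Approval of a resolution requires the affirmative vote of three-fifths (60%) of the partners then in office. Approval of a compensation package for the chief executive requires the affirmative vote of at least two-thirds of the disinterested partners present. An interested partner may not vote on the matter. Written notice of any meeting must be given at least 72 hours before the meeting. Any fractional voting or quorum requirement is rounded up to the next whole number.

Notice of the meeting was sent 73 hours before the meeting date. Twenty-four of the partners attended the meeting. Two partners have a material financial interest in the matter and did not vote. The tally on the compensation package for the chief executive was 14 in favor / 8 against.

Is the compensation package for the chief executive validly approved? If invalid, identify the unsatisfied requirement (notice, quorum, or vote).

Notice: 73 hours given; 72 required (73 ≥ 72). Satisfied.
Quorum: 24 present (interested partners count toward quorum); quorum is 19. Satisfied.
Vote: the compensation package for the chief executive requires two-thirds of the disinterested partners present (24 − 2 = 22). 2/3 of 22 = 14.67, rounded up to 15, so 15 affirmative votes are needed; 14 voted in favor. Not satisfied.

Invalid — vote requirement not satisfied.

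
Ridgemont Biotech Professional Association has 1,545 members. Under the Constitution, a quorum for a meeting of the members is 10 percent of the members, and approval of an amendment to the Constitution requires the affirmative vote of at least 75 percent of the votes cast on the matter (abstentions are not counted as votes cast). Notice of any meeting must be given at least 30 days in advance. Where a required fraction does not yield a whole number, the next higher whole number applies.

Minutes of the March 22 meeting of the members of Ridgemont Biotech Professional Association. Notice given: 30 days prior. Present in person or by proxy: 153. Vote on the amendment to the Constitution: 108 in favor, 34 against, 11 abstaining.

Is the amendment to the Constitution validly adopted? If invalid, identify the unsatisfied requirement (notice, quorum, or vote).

Notice: 30 days given; 30 required. Satisfied.
Quorum: 10% of 1,545 = 154.50, rounded up to 155; 153 present. Not satisfied.
Vote: requires three-fourths of the votes cast (153 − 11 abstaining = 142); 3/4 of 142 = 106.50, rounded up to 107, so 107 needed; 108 in favor. Satisfied.

Invalid — quorum requirement not satisfied.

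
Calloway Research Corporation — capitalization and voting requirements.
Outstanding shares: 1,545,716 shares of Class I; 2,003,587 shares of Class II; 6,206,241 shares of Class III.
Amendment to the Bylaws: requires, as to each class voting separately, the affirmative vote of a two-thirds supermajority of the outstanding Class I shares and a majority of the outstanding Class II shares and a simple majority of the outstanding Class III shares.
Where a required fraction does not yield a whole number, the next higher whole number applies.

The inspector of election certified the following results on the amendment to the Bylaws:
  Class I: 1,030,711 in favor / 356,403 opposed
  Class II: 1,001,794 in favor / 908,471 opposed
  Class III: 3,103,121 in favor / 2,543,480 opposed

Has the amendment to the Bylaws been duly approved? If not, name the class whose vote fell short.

Class I: 2/3 of 1545716 = 1030477.33, rounded up to 1030478; 1,030,478 required, 1,030,711 in favor — approved.
Class II: a majority of 2003587 is 1001794; 1,001,794 required, 1,001,794 in favor — approved.
Class III: a majority of 6206241 is 3103121; 3,103,121 required, 3,103,121 in favor — approved.

Approved — every class gave the required vote.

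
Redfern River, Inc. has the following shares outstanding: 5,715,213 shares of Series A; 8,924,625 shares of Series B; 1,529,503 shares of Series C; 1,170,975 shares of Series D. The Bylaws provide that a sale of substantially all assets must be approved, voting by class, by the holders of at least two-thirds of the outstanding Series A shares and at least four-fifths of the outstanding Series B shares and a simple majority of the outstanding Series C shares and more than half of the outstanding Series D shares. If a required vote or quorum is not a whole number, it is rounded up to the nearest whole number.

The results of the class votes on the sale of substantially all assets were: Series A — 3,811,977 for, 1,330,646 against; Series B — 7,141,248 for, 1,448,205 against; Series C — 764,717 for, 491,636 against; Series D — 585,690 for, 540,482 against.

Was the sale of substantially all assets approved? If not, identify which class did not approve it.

Not approved — the Series C shares did not give the required vote.

Series A: 2/3 of 5715213 = 3810142; 3,810,142 required, 3,811,977 in favor — approved.
Series B: 4/5 of 8924625 = 7139700; 7,139,700 required, 7,141,248 in favor — approved.
Series C: a majority of 1529503 is 764752; 764,752 required, 764,717 in favor — not approved.
Series D: a majority of 1170975 is 585488; 585,488 required, 585,690 in favor — approved.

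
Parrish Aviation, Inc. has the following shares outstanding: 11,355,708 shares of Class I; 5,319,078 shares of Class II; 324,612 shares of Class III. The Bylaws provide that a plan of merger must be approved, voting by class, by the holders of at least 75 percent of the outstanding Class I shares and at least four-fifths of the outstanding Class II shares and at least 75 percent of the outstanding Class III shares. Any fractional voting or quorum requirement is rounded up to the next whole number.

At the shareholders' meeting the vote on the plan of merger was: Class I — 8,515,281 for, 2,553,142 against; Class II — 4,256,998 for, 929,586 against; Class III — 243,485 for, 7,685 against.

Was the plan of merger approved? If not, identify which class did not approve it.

Class I: 3/4 of 11355708 = 8516781; 8,516,781 required, 8,515,281 in favor — not approved.
Class II: 4/5 of 5319078 = 4255262.40, rounded up to 4255263; 4,255,263 required, 4,256,998 in favor — approved.
Class III: 3/4 of 324612 = 243459; 243,459 required, 243,485 in favor — approved.

Not approved — the Class I shares did not give the required vote.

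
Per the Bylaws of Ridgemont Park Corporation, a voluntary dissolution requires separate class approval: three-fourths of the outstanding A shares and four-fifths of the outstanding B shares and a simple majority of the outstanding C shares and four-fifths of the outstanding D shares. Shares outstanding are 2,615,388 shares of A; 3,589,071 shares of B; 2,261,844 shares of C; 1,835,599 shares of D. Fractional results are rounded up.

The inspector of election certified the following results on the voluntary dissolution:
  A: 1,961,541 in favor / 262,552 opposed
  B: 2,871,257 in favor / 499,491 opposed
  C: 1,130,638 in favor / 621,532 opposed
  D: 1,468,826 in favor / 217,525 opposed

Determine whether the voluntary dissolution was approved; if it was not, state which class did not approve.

A: 3/4 of 2615388 = 1961541; 1,961,541 required, 1,961,541 in favor — approved.
B: 4/5 of 3589071 = 2871256.80, rounded up to 2871257; 2,871,257 required, 2,871,257 in favor — approved.
C: a majority of 2261844 is 1130923; 1,130,923 required, 1,130,638 in favor — not approved.
D: 4/5 of 1835599 = 1468479.20, rounded up to 1468480; 1,468,480 required, 1,468,826 in favor — approved.

Not approved — the C shares did not give the required vote.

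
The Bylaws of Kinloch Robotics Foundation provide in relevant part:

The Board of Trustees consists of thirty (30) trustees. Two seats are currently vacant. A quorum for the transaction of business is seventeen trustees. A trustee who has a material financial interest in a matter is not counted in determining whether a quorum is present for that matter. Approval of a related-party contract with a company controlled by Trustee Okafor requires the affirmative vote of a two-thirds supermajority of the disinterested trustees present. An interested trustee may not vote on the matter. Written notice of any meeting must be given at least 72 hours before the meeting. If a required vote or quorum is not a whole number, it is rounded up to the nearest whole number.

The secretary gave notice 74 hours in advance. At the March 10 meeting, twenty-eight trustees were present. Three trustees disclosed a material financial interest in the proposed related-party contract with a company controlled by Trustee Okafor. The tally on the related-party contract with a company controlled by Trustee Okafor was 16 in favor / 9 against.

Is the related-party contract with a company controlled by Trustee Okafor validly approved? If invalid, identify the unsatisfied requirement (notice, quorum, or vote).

Invalid — vote requirement not satisfied.

Notice: 74 hours given; 72 required (74 ≥ 72). Satisfied.
Quorum: 28 present, but the 3 interested trustees do not count, leaving 25. Quorum is 17. Satisfied.
Vote: the related-party contract with a company controlled by Trustee Okafor requires two-thirds of the disinterested trustees present (28 − 3 = 25). 2/3 of 25 = 16.67, rounded up to 17, so 17 affirmative votes are needed; 16 voted in favor. Not satisfied.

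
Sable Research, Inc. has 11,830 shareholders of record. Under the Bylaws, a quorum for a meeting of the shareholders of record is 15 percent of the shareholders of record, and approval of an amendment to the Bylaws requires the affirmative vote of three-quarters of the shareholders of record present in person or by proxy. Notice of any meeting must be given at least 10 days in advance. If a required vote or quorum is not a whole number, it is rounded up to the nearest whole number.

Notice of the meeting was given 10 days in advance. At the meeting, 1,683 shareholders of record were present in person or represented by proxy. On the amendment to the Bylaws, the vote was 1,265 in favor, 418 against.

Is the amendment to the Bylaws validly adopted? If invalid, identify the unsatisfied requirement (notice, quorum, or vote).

Invalid — quorum requirement not satisfied.

Notice: 10 days given; 10 required. Satisfied.
Quorum: 15% of 11,830 = 1,774.50, rounded up to 1,775; 1,683 present. Not satisfied.
Vote: requires three-fourths of those present (1,683); 3/4 of 1683 = 1262.25, rounded up to 1263, so 1,263 needed; 1,265 in favor. Satisfied.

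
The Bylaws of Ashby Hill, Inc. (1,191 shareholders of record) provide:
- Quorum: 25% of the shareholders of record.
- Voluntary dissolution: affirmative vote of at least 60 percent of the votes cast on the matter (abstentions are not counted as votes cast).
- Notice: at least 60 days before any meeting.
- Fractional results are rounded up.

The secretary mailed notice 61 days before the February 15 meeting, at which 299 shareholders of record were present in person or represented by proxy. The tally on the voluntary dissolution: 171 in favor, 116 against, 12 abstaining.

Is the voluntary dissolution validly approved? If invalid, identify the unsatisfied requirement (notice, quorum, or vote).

Invalid — vote requirement not satisfied.

Notice: 61 days given; 60 required. Satisfied.
Quorum: 25% of 1,191 = 297.75, rounded up to 298; 299 present. Satisfied.
Vote: requires three-fifths of the votes cast (299 − 12 abstaining = 287); 3/5 of 287 = 172.20, rounded up to 173, so 173 needed; 171 in favor. Not satisfied.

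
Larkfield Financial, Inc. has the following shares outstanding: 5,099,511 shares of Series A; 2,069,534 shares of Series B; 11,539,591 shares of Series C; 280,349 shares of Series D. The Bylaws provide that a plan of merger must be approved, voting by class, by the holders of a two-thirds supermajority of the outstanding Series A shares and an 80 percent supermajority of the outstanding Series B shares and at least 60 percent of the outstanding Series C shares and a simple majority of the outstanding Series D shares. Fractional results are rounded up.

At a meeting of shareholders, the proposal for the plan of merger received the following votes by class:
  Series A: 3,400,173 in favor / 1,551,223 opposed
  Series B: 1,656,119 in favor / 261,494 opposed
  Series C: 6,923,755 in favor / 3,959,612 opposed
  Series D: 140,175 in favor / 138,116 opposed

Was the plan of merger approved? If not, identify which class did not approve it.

Approved — every class gave the required vote.

Series A: 2/3 of 5099511 = 3399674; 3,399,674 required, 3,400,173 in favor — approved.
Series B: 4/5 of 2069534 = 1655627.20, rounded up to 1655628; 1,655,628 required, 1,656,119 in favor — approved.
Series C: 3/5 of 11539591 = 6923754.60, rounded up to 6923755; 6,923,755 required, 6,923,755 in favor — approved.
Series D: a majority of 280349 is 140175; 140,175 required, 140,175 in favor — approved.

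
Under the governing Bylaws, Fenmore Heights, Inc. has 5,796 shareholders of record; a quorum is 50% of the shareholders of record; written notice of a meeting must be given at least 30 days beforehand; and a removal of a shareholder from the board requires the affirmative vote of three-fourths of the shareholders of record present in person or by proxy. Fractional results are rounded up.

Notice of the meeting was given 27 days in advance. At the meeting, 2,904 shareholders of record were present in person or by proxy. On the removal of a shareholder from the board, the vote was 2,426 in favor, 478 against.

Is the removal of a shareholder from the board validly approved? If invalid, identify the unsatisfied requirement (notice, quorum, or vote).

Invalid — notice requirement not satisfied.

Notice: 27 days given; 30 required. Not satisfied.
Quorum: 50% of 5,796 = 2,898; 2,904 present. Satisfied.
Vote: requires three-fourths of those present (2,904); 3/4 of 2904 = 2178, so 2,178 needed; 2,426 in favor. Satisfied.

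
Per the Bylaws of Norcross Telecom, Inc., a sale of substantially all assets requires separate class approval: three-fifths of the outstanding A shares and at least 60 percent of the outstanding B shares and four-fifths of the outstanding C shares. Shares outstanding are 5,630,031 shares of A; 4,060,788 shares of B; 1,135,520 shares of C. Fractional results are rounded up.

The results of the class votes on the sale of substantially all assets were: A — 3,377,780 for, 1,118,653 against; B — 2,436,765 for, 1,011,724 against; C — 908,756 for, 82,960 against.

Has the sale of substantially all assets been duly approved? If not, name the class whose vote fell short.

A: 3/5 of 5630031 = 3378018.60, rounded up to 3378019; 3,378,019 required, 3,377,780 in favor — not approved.
B: 3/5 of 4060788 = 2436472.80, rounded up to 2436473; 2,436,473 required, 2,436,765 in favor — approved.
C: 4/5 of 1135520 = 908416; 908,416 required, 908,756 in favor — approved.

Not approved — the A shares did not give the required vote.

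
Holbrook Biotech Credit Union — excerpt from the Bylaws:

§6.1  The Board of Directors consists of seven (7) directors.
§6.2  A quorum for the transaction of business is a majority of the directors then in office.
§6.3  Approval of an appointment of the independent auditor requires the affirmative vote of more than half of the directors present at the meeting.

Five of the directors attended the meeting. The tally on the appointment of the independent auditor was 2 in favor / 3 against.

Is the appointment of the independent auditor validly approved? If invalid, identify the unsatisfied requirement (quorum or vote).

Quorum: 5 present; quorum is 4. Satisfied.
Vote: the appointment of the independent auditor requires a majority of the directors present (5). A majority of 5 is 3, so 3 affirmative votes are needed; 2 voted in favor. Not satisfied.

Invalid — vote requirement not satisfied.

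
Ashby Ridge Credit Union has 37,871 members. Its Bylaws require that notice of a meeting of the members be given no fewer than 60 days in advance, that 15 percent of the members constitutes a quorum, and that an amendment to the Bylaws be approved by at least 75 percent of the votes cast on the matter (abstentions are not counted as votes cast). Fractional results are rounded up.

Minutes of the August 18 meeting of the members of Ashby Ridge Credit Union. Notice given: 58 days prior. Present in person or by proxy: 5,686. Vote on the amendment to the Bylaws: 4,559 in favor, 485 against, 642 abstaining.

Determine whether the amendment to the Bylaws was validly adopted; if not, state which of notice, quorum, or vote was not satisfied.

Notice: 58 days given; 60 required. Not satisfied.
Quorum: 15% of 37,871 = 5,680.65, rounded up to 5,681; 5,686 present. Satisfied.
Vote: requires three-fourths of the votes cast (5,686 − 642 abstaining = 5,044); 3/4 of 5044 = 3783, so 3,783 needed; 4,559 in favor. Satisfied.

Invalid — notice requirement not satisfied.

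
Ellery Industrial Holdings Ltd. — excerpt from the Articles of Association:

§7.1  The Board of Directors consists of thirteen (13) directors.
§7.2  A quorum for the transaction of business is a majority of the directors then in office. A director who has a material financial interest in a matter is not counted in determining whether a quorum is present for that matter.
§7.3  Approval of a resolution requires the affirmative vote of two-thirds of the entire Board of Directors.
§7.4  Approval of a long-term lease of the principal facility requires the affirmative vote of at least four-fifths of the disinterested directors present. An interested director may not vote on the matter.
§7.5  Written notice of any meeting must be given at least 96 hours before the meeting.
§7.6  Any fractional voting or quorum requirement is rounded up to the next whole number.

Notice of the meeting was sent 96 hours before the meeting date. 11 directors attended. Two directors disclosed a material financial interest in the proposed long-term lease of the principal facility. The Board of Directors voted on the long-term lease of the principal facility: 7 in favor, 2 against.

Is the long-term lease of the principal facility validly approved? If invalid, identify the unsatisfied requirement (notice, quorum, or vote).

Invalid — vote requirement not satisfied.

Notice: 96 hours given; 96 required (96 ≥ 96). Satisfied.
Quorum: 11 present, but the 2 interested directors do not count, leaving 9. Quorum is 7. Satisfied.
Vote: the long-term lease of the principal facility requires four-fifths of the disinterested directors present (11 − 2 = 9). 4/5 of 9 = 7.20, rounded up to 8, so 8 affirmative votes are needed; 7 voted in favor. Not satisfied.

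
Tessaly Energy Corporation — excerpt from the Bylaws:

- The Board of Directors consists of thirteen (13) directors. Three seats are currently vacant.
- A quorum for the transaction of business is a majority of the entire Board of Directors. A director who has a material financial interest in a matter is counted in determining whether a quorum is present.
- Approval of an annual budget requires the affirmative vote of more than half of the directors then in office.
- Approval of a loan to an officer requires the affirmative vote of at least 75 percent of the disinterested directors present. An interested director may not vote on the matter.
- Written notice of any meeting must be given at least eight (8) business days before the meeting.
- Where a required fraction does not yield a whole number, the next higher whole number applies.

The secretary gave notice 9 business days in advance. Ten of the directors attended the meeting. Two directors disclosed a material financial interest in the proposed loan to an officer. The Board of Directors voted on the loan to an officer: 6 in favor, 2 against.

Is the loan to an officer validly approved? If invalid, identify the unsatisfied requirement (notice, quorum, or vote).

Notice: 9 business days given; 8 required (9 ≥ 8). Satisfied.
Quorum: 10 present (interested directors count toward quorum); quorum is 7. Satisfied.
Vote: the loan to an officer requires three-fourths of the disinterested directors present (10 − 2 = 8). 3/4 of 8 = 6, so 6 affirmative votes are needed; 6 voted in favor. Satisfied.

Valid — all requirements satisfied.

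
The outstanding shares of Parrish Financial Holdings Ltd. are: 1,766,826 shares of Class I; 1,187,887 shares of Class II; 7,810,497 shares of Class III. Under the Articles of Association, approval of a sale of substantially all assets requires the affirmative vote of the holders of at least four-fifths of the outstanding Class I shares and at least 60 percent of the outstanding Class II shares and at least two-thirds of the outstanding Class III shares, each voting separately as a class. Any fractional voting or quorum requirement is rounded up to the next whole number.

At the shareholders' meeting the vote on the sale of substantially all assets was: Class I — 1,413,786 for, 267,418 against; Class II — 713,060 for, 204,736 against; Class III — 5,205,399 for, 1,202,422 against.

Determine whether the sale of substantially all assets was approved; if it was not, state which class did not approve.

Class I: 4/5 of 1766826 = 1413460.80, rounded up to 1413461; 1,413,461 required, 1,413,786 in favor — approved.
Class II: 3/5 of 1187887 = 712732.20, rounded up to 712733; 712,733 required, 713,060 in favor — approved.
Class III: 2/3 of 7810497 = 5206998; 5,206,998 required, 5,205,399 in favor — not approved.

Not approved — the Class III shares did not give the required vote.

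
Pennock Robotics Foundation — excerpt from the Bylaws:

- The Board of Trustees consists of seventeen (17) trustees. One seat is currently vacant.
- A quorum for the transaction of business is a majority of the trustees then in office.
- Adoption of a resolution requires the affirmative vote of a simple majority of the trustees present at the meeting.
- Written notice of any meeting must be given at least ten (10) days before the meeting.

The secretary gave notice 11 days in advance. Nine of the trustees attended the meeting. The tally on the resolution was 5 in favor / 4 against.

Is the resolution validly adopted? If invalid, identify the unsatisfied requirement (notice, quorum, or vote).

Notice: 11 days given; 10 required (11 ≥ 10). Satisfied.
Quorum: 9 present; quorum is 9. Satisfied.
Vote: the resolution requires a majority of the trustees present (9). A majority of 9 is 5, so 5 affirmative votes are needed; 5 voted in favor. Satisfied.

Valid — all requirements satisfied.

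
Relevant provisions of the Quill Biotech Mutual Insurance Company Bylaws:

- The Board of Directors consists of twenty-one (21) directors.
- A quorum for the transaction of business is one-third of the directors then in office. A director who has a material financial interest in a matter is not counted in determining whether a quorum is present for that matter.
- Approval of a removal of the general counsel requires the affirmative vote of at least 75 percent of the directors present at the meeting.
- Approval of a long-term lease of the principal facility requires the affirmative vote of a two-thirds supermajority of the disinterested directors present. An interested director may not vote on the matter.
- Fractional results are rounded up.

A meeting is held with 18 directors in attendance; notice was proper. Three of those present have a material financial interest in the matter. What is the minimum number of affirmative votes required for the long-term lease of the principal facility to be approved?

10

The long-term lease of the principal facility requires two-thirds of the disinterested directors present (18 − 3 = 15).
2/3 of 15 = 10.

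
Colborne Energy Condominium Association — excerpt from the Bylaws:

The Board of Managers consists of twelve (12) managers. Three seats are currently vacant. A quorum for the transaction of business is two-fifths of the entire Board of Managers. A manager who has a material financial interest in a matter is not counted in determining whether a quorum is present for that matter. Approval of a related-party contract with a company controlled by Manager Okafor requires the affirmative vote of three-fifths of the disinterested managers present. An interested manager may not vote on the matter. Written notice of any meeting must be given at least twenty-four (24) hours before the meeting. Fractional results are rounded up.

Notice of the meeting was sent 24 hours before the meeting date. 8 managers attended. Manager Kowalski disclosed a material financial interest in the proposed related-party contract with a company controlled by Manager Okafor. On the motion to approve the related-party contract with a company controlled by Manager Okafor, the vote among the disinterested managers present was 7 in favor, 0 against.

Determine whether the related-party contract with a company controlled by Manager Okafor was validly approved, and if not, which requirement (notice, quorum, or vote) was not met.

Valid — all requirements satisfied.

Notice: 24 hours given; 24 required (24 ≥ 24). Satisfied.
Quorum: 8 present, but the 1 interested manager does not count, leaving 7. Quorum is 5. Satisfied.
Vote: the related-party contract with a company controlled by Manager Okafor requires three-fifths of the disinterested managers present (8 − 1 = 7). 3/5 of 7 = 4.20, rounded up to 5, so 5 affirmative votes are needed; 7 voted in favor. Satisfied.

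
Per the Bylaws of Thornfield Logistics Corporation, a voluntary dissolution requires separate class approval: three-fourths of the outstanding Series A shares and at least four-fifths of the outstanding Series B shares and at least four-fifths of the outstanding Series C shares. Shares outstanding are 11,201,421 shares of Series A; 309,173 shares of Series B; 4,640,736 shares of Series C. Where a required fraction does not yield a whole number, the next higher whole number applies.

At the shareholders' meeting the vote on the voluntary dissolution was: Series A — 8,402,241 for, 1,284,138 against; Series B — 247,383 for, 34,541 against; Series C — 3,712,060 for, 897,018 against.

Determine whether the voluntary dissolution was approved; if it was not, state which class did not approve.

Not approved — the Series C shares did not give the required vote.

Series A: 3/4 of 11201421 = 8401065.75, rounded up to 8401066; 8,401,066 required, 8,402,241 in favor — approved.
Series B: 4/5 of 309173 = 247338.40, rounded up to 247339; 247,339 required, 247,383 in favor — approved.
Series C: 4/5 of 4640736 = 3712588.80, rounded up to 3712589; 3,712,589 required, 3,712,060 in favor — not approved.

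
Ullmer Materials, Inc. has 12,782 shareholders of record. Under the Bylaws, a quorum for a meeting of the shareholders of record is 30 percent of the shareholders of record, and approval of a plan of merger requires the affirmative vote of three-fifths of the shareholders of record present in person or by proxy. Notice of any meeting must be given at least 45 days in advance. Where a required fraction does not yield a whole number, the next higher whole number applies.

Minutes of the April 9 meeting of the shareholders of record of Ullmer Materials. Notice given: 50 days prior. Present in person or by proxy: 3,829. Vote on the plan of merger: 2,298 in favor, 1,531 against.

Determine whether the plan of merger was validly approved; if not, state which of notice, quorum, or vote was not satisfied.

Notice: 50 days given; 45 required. Satisfied.
Quorum: 30% of 12,782 = 3,834.60, rounded up to 3,835; 3,829 present. Not satisfied.
Vote: requires three-fifths of those present (3,829); 3/5 of 3829 = 2297.40, rounded up to 2298, so 2,298 needed; 2,298 in favor. Satisfied.

Invalid — quorum requirement not satisfied.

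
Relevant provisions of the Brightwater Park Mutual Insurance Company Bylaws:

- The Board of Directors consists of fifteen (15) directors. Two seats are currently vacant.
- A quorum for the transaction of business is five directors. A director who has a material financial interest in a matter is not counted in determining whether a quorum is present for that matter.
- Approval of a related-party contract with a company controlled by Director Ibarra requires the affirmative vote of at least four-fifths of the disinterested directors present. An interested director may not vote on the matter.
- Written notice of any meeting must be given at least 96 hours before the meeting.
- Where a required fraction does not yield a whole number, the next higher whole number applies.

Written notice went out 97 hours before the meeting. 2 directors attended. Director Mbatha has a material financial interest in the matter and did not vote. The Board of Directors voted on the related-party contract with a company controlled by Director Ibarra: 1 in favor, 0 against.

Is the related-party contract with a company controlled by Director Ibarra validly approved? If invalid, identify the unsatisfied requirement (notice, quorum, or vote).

Invalid — quorum requirement not satisfied.

Notice: 97 hours given; 96 required (97 ≥ 96). Satisfied.
Quorum: 2 present, but the 1 interested director does not count, leaving 1. Quorum is 5. Not satisfied.
Vote: the related-party contract with a company controlled by Director Ibarra requires four-fifths of the disinterested directors present (2 − 1 = 1). 4/5 of 1 = 0.80, rounded up to 1, so 1 affirmative vote is needed; 1 voted in favor. Satisfied. (Moot — without a quorum no business can be validly transacted.)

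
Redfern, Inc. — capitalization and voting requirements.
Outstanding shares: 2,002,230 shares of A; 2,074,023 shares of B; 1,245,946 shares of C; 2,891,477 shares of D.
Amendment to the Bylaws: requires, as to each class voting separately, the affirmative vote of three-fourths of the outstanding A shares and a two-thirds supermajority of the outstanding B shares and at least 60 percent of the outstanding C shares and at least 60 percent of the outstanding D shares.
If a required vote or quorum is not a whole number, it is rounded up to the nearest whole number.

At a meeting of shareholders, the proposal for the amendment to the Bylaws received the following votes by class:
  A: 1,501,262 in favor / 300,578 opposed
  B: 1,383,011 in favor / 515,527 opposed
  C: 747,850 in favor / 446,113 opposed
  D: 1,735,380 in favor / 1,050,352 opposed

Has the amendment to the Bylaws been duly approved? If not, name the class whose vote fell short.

Not approved — the A shares did not give the required vote.

A: 3/4 of 2002230 = 1501672.50, rounded up to 1501673; 1,501,673 required, 1,501,262 in favor — not approved.
B: 2/3 of 2074023 = 1382682; 1,382,682 required, 1,383,011 in favor — approved.
C: 3/5 of 1245946 = 747567.60, rounded up to 747568; 747,568 required, 747,850 in favor — approved.
D: 3/5 of 2891477 = 1734886.20, rounded up to 1734887; 1,734,887 required, 1,735,380 in favor — approved.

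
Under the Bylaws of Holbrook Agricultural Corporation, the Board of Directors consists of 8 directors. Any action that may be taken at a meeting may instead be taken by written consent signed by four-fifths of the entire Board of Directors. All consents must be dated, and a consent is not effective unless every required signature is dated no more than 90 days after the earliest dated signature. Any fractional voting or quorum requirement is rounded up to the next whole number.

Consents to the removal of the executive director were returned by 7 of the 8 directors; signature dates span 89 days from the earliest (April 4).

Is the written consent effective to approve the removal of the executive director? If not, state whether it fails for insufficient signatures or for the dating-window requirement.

Effective — both the signature and dating-window requirements are satisfied.

Signatures required: four-fifths of 8 — 4/5 of 8 = 6.40, rounded up to 7, so 7 needed; 7 signed. Sufficient.
Dating window: the latest signature is 89 days after the earliest; the limit is 90 days. Within the window.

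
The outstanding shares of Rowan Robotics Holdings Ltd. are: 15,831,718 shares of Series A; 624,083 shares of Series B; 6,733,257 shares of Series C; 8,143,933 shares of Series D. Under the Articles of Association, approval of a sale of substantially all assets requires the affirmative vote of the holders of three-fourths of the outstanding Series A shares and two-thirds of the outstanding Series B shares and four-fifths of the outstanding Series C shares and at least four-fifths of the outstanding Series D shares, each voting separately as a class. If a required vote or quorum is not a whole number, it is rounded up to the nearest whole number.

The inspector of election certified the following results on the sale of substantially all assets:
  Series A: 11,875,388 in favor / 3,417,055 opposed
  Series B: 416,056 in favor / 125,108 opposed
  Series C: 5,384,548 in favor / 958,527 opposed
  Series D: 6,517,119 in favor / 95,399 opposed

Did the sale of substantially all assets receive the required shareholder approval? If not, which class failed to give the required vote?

Not approved — the Series C shares did not give the required vote.

Series A: 3/4 of 15831718 = 11873788.50, rounded up to 11873789; 11,873,789 required, 11,875,388 in favor — approved.
Series B: 2/3 of 624083 = 416055.33, rounded up to 416056; 416,056 required, 416,056 in favor — approved.
Series C: 4/5 of 6733257 = 5386605.60, rounded up to 5386606; 5,386,606 required, 5,384,548 in favor — not approved.
Series D: 4/5 of 8143933 = 6515146.40, rounded up to 6515147; 6,515,147 required, 6,517,119 in favor — approved.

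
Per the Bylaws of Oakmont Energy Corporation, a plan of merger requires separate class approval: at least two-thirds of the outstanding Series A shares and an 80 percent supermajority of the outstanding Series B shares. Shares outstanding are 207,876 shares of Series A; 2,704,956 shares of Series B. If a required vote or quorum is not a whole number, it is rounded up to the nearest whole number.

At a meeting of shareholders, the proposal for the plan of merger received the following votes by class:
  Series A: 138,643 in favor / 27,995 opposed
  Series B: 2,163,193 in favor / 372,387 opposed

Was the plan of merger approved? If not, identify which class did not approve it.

Not approved — the Series B shares did not give the required vote.

Series A: 2/3 of 207876 = 138584; 138,584 required, 138,643 in favor — approved.
Series B: 4/5 of 2704956 = 2163964.80, rounded up to 2163965; 2,163,965 required, 2,163,193 in favor — not approved.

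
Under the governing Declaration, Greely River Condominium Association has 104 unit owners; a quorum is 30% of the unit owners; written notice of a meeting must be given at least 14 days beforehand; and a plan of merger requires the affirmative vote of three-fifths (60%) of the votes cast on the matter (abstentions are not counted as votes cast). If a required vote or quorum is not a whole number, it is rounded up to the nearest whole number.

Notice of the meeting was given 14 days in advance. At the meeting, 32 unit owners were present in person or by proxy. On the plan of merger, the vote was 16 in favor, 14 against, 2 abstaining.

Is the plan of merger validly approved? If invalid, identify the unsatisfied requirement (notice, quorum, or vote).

Notice: 14 days given; 14 required. Satisfied.
Quorum: 30% of 104 = 31.20, rounded up to 32; 32 present. Satisfied.
Vote: requires three-fifths of the votes cast (32 − 2 abstaining = 30); 3/5 of 30 = 18, so 18 needed; 16 in favor. Not satisfied.

Invalid — vote requirement not satisfied.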